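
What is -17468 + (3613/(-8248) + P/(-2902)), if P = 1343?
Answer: -209065149859/11967848 ≈ -17469.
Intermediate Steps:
-17468 + (3613/(-8248) + P/(-2902)) = -17468 + (3613/(-8248) + 1343/(-2902)) = -17468 + (3613*(-1/8248) + 1343*(-1/2902)) = -17468 + (-3613/8248 - 1343/2902) = -17468 - 10780995/11967848 = -209065149859/11967848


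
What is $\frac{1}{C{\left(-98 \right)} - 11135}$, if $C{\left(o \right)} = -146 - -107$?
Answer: $- \frac{1}{11174} \approx -8.9493 \cdot 10^{-5}$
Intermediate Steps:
$C{\left(o \right)} = -39$ ($C{\left(o \right)} = -146 + 107 = -39$)
$\frac{1}{C{\left(-98 \right)} - 11135} = \frac{1}{-39 - 11135} = \frac{1}{-11174} = - \frac{1}{11174}$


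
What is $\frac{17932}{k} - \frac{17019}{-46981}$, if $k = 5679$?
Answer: $\frac{939114193}{266805099} \approx 3.5199$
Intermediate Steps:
$\frac{17932}{k} - \frac{17019}{-46981} = \frac{17932}{5679} - \frac{17019}{-46981} = 17932 \cdot \frac{1}{5679} - - \frac{17019}{46981} = \frac{17932}{5679} + \frac{17019}{46981} = \frac{939114193}{266805099}$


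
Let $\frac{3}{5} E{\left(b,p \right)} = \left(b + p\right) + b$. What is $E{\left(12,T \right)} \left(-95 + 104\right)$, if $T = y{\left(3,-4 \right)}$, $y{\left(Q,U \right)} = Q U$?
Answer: $180$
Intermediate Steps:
$T = -12$ ($T = 3 \left(-4\right) = -12$)
$E{\left(b,p \right)} = \frac{5 p}{3} + \frac{10 b}{3}$ ($E{\left(b,p \right)} = \frac{5 \left(\left(b + p\right) + b\right)}{3} = \frac{5 \left(p + 2 b\right)}{3} = \frac{5 p}{3} + \frac{10 b}{3}$)
$E{\left(12,T \right)} \left(-95 + 104\right) = \left(\frac{5}{3} \left(-12\right) + \frac{10}{3} \cdot 12\right) \left(-95 + 104\right) = \left(-20 + 40\right) 9 = 20 \cdot 9 = 180$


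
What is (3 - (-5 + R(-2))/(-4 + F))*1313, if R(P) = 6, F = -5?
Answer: 36764/9 ≈ 4084.9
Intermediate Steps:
(3 - (-5 + R(-2))/(-4 + F))*1313 = (3 - (-5 + 6)/(-4 - 5))*1313 = (3 - 1/(-9))*1313 = (3 - (-1)/9)*1313 = (3 - 1*(-⅑))*1313 = (3 + ⅑)*1313 = (28/9)*1313 = 36764/9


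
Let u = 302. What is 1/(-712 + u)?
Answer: -1/410 ≈ -0.0024390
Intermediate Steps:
1/(-712 + u) = 1/(-712 + 302) = 1/(-410) = -1/410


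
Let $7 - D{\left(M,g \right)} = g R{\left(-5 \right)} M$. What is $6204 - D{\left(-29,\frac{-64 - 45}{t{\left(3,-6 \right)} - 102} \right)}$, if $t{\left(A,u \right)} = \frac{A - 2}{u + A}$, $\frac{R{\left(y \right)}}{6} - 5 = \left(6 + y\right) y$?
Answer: $6197$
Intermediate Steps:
$R{\left(y \right)} = 30 + 6 y \left(6 + y\right)$ ($R{\left(y \right)} = 30 + 6 \left(6 + y\right) y = 30 + 6 y \left(6 + y\right)$)
$t{\left(A,u \right)} = \frac{-2 + A}{A + u}$
$D{\left(M,g \right)} = 7$ ($D{\left(M,g \right)} = 7 - g \left(30 + 6 \left(-5\right)^{2} + 36 \left(-5\right)\right) M = 7 - g \left(30 + 6 \cdot 25 - 180\right) M = 7 - g \left(30 + 150 - 180\right) M = 7 - g 0 M = 7 - 0 M = 7 - 0 = 7 + 0 = 7$)
$6204 - D{\left(-29,\frac{-64 - 45}{t{\left(3,-6 \right)} - 102} \right)} = 6204 - 7 = 6197$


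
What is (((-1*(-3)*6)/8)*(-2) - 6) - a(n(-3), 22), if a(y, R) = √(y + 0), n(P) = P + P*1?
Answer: -21/2 - I*√6 ≈ -10.5 - 2.4495*I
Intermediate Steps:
n(P) = 2*P (n(P) = P + P = 2*P)
a(y, R) = √y
(((-1*(-3)*6)/8)*(-2) - 6) - a(n(-3), 22) = (((-1*(-3)*6)/8)*(-2) - 6) - √(2*(-3)) = (((3*6)*(⅛))*(-2) - 6) - √(-6) = ((18*(⅛))*(-2) - 6) - I*√6 = ((9/4)*(-2) - 6) - I*√6 = (-9/2 - 6) - I*√6 = -21/2 - I*√6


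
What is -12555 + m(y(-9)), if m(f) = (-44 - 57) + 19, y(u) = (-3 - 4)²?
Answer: -12637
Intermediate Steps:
y(u) = 49 (y(u) = (-7)² = 49)
m(f) = -82 (m(f) = -101 + 19 = -82)
-12555 + m(y(-9)) = -12555 - 82 = -12637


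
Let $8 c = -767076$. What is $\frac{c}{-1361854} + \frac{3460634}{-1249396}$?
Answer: $- \frac{2296540272337}{850747470092} \approx -2.6994$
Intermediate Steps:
$c = - \frac{191769}{2}$ ($c = \frac{1}{8} \left(-767076\right) = - \frac{191769}{2} \approx -95885.0$)
$\frac{c}{-1361854} + \frac{3460634}{-1249396} = - \frac{191769}{2 \left(-1361854\right)} + \frac{3460634}{-1249396} = \left(- \frac{191769}{2}\right) \left(- \frac{1}{1361854}\right) + 3460634 \left(- \frac{1}{1249396}\right) = \frac{191769}{2723708} - \frac{1730317}{624698} = - \frac{2296540272337}{850747470092}$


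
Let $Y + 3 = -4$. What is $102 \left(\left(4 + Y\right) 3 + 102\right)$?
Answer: $9486$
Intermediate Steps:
$Y = -7$ ($Y = -3 - 4 = -7$)
$102 \left(\left(4 + Y\right) 3 + 102\right) = 102 \left(\left(4 - 7\right) 3 + 102\right) = 102 \left(\left(-3\right) 3 + 102\right) = 102 \left(-9 + 102\right) = 102 \cdot 93 = 9486$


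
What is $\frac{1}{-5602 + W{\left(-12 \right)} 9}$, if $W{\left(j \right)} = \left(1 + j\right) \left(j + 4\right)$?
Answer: $- \frac{1}{4810} \approx -0.0002079$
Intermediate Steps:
$W{\left(j \right)} = \left(1 + j\right) \left(4 + j\right)$
$\frac{1}{-5602 + W{\left(-12 \right)} 9} = \frac{1}{-5602 + \left(4 + \left(-12\right)^{2} + 5 \left(-12\right)\right) 9} = \frac{1}{-5602 + \left(4 + 144 - 60\right) 9} = \frac{1}{-5602 + 88 \cdot 9} = \frac{1}{-5602 + 792} = \frac{1}{-4810} = - \frac{1}{4810}$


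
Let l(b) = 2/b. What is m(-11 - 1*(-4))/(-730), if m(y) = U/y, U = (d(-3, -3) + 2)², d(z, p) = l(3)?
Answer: 32/22995 ≈ 0.0013916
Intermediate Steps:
d(z, p) = ⅔ (d(z, p) = 2/3 = 2*(⅓) = ⅔)
U = 64/9 (U = (⅔ + 2)² = (8/3)² = 64/9 ≈ 7.1111)
m(y) = 64/(9*y)
m(-11 - 1*(-4))/(-730) = (64/(9*(-11 - 1*(-4))))/(-730) = (64/(9*(-11 + 4)))*(-1/730) = ((64/9)/(-7))*(-1/730) = ((64/9)*(-⅐))*(-1/730) = -64/63*(-1/730) = 32/22995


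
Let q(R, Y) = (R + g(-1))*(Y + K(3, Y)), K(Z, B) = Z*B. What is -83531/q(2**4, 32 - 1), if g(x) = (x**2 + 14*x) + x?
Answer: -83531/248 ≈ -336.82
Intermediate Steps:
g(x) = x**2 + 15*x
K(Z, B) = B*Z
q(R, Y) = 4*Y*(-14 + R) (q(R, Y) = (R - (15 - 1))*(Y + Y*3) = (R - 1*14)*(Y + 3*Y) = (R - 14)*(4*Y) = (-14 + R)*(4*Y) = 4*Y*(-14 + R))
-83531/q(2**4, 32 - 1) = -83531*1/(4*(-14 + 2**4)*(32 - 1)) = -83531*1/(124*(-14 + 16)) = -83531/(4*31*2) = -83531/248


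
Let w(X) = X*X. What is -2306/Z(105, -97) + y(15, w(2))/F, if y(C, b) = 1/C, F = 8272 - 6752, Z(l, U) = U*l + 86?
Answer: 52586899/230257200 ≈ 0.22838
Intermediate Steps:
Z(l, U) = 86 + U*l
F = 1520
w(X) = X**2
-2306/Z(105, -97) + y(15, w(2))/F = -2306/(86 - 97*105) + 1/(15*1520) = -2306/(86 - 10185) + (1/15)*(1/1520) = -2306/(-10099) + 1/22800 = -2306*(-1/10099) + 1/22800 = 2306/10099 + 1/22800 = 52586899/230257200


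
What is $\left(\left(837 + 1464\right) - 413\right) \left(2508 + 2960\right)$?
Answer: $10323584$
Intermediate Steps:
$\left(\left(837 + 1464\right) - 413\right) \left(2508 + 2960\right) = \left(2301 - 413\right) 5468 = 1888 \cdot 5468 = 10323584$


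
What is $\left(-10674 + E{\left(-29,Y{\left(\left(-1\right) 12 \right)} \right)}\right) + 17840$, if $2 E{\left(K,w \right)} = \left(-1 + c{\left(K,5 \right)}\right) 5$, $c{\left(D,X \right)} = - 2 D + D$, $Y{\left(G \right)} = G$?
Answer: $7236$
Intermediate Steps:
$c{\left(D,X \right)} = - D$
$E{\left(K,w \right)} = - \frac{5}{2} - \frac{5 K}{2}$ ($E{\left(K,w \right)} = \frac{\left(-1 - K\right) 5}{2} = \frac{-5 - 5 K}{2} = - \frac{5}{2} - \frac{5 K}{2}$)
$\left(-10674 + E{\left(-29,Y{\left(\left(-1\right) 12 \right)} \right)}\right) + 17840 = \left(-10674 - -70\right) + 17840 = \left(-10674 + \left(- \frac{5}{2} + \frac{145}{2}\right)\right) + 17840 = \left(-10674 + 70\right) + 17840 = -10604 + 17840 = 7236$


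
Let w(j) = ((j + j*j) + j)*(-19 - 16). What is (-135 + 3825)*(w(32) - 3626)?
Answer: -153895140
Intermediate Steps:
w(j) = -70*j - 35*j² (w(j) = ((j + j²) + j)*(-35) = (j² + 2*j)*(-35) = -70*j - 35*j²)
(-135 + 3825)*(w(32) - 3626) = (-135 + 3825)*(-35*32*(2 + 32) - 3626) = 3690*(-35*32*34 - 3626) = 3690*(-38080 - 3626) = 3690*(-41706) = -153895140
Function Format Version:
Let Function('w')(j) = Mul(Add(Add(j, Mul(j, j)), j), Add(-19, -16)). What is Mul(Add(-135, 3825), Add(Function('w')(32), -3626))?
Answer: -153895140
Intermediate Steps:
Function('w')(j) = Add(Mul(-70, j), Mul(-35, Pow(j, 2))) (Function('w')(j) = Mul(Add(Add(j, Pow(j, 2)), j), -35) = Mul(Add(Pow(j, 2), Mul(2, j)), -35) = Add(Mul(-70, j), Mul(-35, Pow(j, 2))))
Mul(Add(-135, 3825), Add(Function('w')(32), -3626)) = Mul(Add(-135, 3825), Add(Mul(-35, 32, Add(2, 32)), -3626)) = Mul(3690, Add(Mul(-35, 32, 34), -3626)) = Mul(3690, Add(-38080, -3626)) = Mul(3690, -41706) = -153895140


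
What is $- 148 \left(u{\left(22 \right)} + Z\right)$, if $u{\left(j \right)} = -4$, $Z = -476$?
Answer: $71040$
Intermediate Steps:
$- 148 \left(u{\left(22 \right)} + Z\right) = - 148 \left(-4 - 476\right) = \left(-148\right) \left(-480\right) = 71040$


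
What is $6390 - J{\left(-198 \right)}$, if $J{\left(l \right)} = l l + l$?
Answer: $-32616$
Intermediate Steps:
$J{\left(l \right)} = l + l^{2}$ ($J{\left(l \right)} = l^{2} + l = l + l^{2}$)
$6390 - J{\left(-198 \right)} = 6390 - - 198 \left(1 - 198\right) = 6390 - \left(-198\right) \left(-197\right) = 6390 - 39006 = -32616$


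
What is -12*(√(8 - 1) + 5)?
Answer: -60 - 12*√7 ≈ -91.749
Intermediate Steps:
-12*(√(8 - 1) + 5) = -12*(√7 + 5) = -12*(5 + √7) = -60 - 12*√7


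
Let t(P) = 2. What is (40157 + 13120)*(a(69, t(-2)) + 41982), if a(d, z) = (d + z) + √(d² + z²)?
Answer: 2240457681 + 53277*√4765 ≈ 2.2441e+9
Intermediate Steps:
a(d, z) = d + z + √(d² + z²)
(40157 + 13120)*(a(69, t(-2)) + 41982) = (40157 + 13120)*((69 + 2 + √(69² + 2²)) + 41982) = 53277*((69 + 2 + √(4761 + 4)) + 41982) = 53277*((69 + 2 + √4765) + 41982) = 53277*((71 + √4765) + 41982) = 53277*(42053 + √4765) = 2240457681 + 53277*√4765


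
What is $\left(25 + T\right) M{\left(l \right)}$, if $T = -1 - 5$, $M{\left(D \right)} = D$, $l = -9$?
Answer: $-171$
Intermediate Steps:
$T = -6$ ($T = -1 - 5 = -6$)
$\left(25 + T\right) M{\left(l \right)} = \left(25 - 6\right) \left(-9\right) = 19 \left(-9\right) = -171$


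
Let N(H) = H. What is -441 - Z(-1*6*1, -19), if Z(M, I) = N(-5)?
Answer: -436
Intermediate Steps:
Z(M, I) = -5
-441 - Z(-1*6*1, -19) = -441 - 1*(-5) = -441 + 5 = -436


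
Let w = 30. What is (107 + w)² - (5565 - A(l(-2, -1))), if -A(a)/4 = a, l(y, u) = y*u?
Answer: 13196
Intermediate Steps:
l(y, u) = u*y
A(a) = -4*a
(107 + w)² - (5565 - A(l(-2, -1))) = (107 + 30)² - (5565 - (-4)*(-1*(-2))) = 137² - (5565 - (-4)*2) = 18769 - (5565 - 1*(-8)) = 18769 - (5565 + 8) = 18769 - 1*5573 = 18769 - 5573 = 13196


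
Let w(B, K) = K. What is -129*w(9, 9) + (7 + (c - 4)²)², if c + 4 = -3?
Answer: 15223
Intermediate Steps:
c = -7 (c = -4 - 3 = -7)
-129*w(9, 9) + (7 + (c - 4)²)² = -129*9 + (7 + (-7 - 4)²)² = -1161 + (7 + (-11)²)² = -1161 + (7 + 121)² = -1161 + 128² = -1161 + 16384 = 15223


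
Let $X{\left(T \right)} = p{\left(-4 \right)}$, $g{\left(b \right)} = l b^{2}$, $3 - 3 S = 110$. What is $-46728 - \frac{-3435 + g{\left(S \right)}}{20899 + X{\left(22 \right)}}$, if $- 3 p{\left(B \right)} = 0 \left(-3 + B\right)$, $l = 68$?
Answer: $- \frac{8789863865}{188091} \approx -46732.0$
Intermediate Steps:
$p{\left(B \right)} = 0$ ($p{\left(B \right)} = - \frac{0 \left(-3 + B\right)}{3} = \left(- \frac{1}{3}\right) 0 = 0$)
$S = - \frac{107}{3}$ ($S = 1 - \frac{110}{3} = - \frac{107}{3} \approx -35.667$)
$g{\left(b \right)} = 68 b^{2}$
$X{\left(T \right)} = 0$
$-46728 - \frac{-3435 + g{\left(S \right)}}{20899 + X{\left(22 \right)}} = -46728 - \frac{-3435 + 68 \left(- \frac{107}{3}\right)^{2}}{20899 + 0} = -46728 - \frac{-3435 + 68 \cdot \frac{11449}{9}}{20899} = -46728 - \left(-3435 + \frac{778532}{9}\right) \frac{1}{20899} = -46728 - \frac{747617}{9} \cdot \frac{1}{20899} = -46728 - \frac{747617}{188091} = - \frac{8789863865}{188091}$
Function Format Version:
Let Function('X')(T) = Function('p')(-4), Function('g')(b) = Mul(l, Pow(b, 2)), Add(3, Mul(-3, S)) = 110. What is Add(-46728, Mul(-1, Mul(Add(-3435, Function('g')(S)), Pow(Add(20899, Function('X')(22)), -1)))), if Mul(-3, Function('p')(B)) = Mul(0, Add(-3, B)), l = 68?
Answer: Rational(-8789863865, 188091) ≈ -46732.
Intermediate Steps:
Function('p')(B) = 0 (Function('p')(B) = Mul(Rational(-1, 3), Mul(0, Add(-3, B))) = Mul(Rational(-1, 3), 0) = 0)
S = Rational(-107, 3) (S = Add(1, Mul(Rational(-1, 3), 110)) = Add(1, Rational(-110, 3)) = Rational(-107, 3) ≈ -35.667)
Function('g')(b) = Mul(68, Pow(b, 2))
Function('X')(T) = 0
Add(-46728, Mul(-1, Mul(Add(-3435, Function('g')(S)), Pow(Add(20899, Function('X')(22)), -1)))) = Add(-46728, Mul(-1, Mul(Add(-3435, Mul(68, Pow(Rational(-107, 3), 2))), Pow(Add(20899, 0), -1)))) = Add(-46728, Mul(-1, Mul(Add(-3435, Mul(68, Rational(11449, 9))), Pow(20899, -1)))) = Add(-46728, Mul(-1, Mul(Add(-3435, Rational(778532, 9)), Rational(1, 20899)))) = Add(-46728, Mul(-1, Mul(Rational(747617, 9), Rational(1, 20899)))) = Add(-46728, Mul(-1, Rational(747617, 188091))) = Add(-46728, Rational(-747617, 188091)) = Rational(-8789863865, 188091)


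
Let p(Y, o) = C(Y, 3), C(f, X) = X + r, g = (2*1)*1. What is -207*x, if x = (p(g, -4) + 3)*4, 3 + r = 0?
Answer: -2484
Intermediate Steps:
r = -3 (r = -3 + 0 = -3)
g = 2 (g = 2*1 = 2)
C(f, X) = -3 + X (C(f, X) = X - 3 = -3 + X)
p(Y, o) = 0 (p(Y, o) = -3 + 3 = 0)
x = 12 (x = (0 + 3)*4 = 3*4 = 12)
-207*x = -207*12 = -2484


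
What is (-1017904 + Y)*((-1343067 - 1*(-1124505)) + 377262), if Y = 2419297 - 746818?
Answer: 103881052500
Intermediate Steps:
Y = 1672479
(-1017904 + Y)*((-1343067 - 1*(-1124505)) + 377262) = (-1017904 + 1672479)*((-1343067 - 1*(-1124505)) + 377262) = 654575*((-1343067 + 1124505) + 377262) = 654575*(-218562 + 377262) = 654575*158700 = 103881052500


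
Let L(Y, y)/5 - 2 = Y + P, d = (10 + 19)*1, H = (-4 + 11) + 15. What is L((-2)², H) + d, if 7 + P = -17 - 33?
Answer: -226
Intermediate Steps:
H = 22 (H = 7 + 15 = 22)
d = 29 (d = 29*1 = 29)
P = -57 (P = -7 + (-17 - 33) = -7 - 50 = -57)
L(Y, y) = -275 + 5*Y (L(Y, y) = 10 + 5*(Y - 57) = 10 + 5*(-57 + Y) = 10 + (-285 + 5*Y) = -275 + 5*Y)
L((-2)², H) + d = (-275 + 5*(-2)²) + 29 = (-275 + 5*4) + 29 = (-275 + 20) + 29 = -255 + 29 = -226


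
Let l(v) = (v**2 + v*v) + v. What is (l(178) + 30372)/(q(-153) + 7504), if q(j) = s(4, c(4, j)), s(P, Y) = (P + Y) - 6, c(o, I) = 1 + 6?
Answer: 31306/2503 ≈ 12.507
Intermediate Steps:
c(o, I) = 7
s(P, Y) = -6 + P + Y
l(v) = v + 2*v**2 (l(v) = (v**2 + v**2) + v = 2*v**2 + v = v + 2*v**2)
q(j) = 5 (q(j) = -6 + 4 + 7 = 5)
(l(178) + 30372)/(q(-153) + 7504) = (178*(1 + 2*178) + 30372)/(5 + 7504) = (178*(1 + 356) + 30372)/7509 = (178*357 + 30372)*(1/7509) = (63546 + 30372)*(1/7509) = 93918*(1/7509) = 31306/2503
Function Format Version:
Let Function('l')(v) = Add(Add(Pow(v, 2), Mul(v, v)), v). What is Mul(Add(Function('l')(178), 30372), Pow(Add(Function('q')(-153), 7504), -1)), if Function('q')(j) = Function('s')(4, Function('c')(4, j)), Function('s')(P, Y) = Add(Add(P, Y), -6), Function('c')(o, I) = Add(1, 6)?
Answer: Rational(31306, 2503) ≈ 12.507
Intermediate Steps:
Function('c')(o, I) = 7
Function('s')(P, Y) = Add(-6, P, Y)
Function('l')(v) = Add(v, Mul(2, Pow(v, 2))) (Function('l')(v) = Add(Add(Pow(v, 2), Pow(v, 2)), v) = Add(Mul(2, Pow(v, 2)), v) = Add(v, Mul(2, Pow(v, 2))))
Function('q')(j) = 5 (Function('q')(j) = Add(-6, 4, 7) = 5)
Mul(Add(Function('l')(178), 30372), Pow(Add(Function('q')(-153), 7504), -1)) = Mul(Add(Mul(178, Add(1, Mul(2, 178))), 30372), Pow(Add(5, 7504), -1)) = Mul(Add(Mul(178, Add(1, 356)), 30372), Pow(7509, -1)) = Mul(Add(Mul(178, 357), 30372), Rational(1, 7509)) = Mul(Add(63546, 30372), Rational(1, 7509)) = Mul(93918, Rational(1, 7509)) = Rational(31306, 2503)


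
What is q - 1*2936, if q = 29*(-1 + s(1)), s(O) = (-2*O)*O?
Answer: -3023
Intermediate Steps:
s(O) = -2*O**2
q = -87 (q = 29*(-1 - 2*1**2) = 29*(-1 - 2*1) = 29*(-1 - 2) = 29*(-3) = -87)
q - 1*2936 = -87 - 1*2936 = -87 - 2936 = -3023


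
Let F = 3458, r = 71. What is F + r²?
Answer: 8499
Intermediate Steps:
F + r² = 3458 + 71² = 3458 + 5041 = 8499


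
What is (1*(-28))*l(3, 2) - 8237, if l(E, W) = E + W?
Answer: -8377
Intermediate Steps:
(1*(-28))*l(3, 2) - 8237 = (1*(-28))*(3 + 2) - 8237 = -28*5 - 8237 = -140 - 8237 = -8377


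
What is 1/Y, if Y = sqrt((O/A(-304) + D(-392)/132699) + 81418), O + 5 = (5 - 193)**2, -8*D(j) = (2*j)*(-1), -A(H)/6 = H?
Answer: 4*sqrt(676161059126571942)/938635442437 ≈ 0.0035042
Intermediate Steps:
A(H) = -6*H
D(j) = j/4 (D(j) = -2*j*(-1)/8 = -(-1)*j/4 = j/4)
O = 35339 (O = -5 + (5 - 193)**2 = -5 + (-188)**2 = -5 + 35344 = 35339)
Y = sqrt(676161059126571942)/2881464 (Y = sqrt((35339/((-6*(-304))) + ((1/4)*(-392))/132699) + 81418) = sqrt((35339/1824 - 98*1/132699) + 81418) = sqrt((35339*(1/1824) - 14/18957) + 81418) = sqrt((35339/1824 - 14/18957) + 81418) = sqrt(223298629/11525856 + 81418) = sqrt(938635442437/11525856) = sqrt(676161059126571942)/2881464 ≈ 285.37)
1/Y = 1/(sqrt(676161059126571942)/2881464) = 4*sqrt(676161059126571942)/938635442437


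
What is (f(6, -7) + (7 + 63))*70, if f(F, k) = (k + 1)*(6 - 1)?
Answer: 2800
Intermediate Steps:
f(F, k) = 5 + 5*k (f(F, k) = (1 + k)*5 = 5 + 5*k)
(f(6, -7) + (7 + 63))*70 = ((5 + 5*(-7)) + (7 + 63))*70 = ((5 - 35) + 70)*70 = (-30 + 70)*70 = 40*70 = 2800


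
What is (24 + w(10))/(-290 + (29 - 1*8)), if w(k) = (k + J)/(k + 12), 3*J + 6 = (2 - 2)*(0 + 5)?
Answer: -268/2959 ≈ -0.090571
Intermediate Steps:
J = -2 (J = -2 + ((2 - 2)*(0 + 5))/3 = -2 + (0*5)/3 = -2 + (⅓)*0 = -2 + 0 = -2)
w(k) = (-2 + k)/(12 + k) (w(k) = (k - 2)/(k + 12) = (-2 + k)/(12 + k))
(24 + w(10))/(-290 + (29 - 1*8)) = (24 + (-2 + 10)/(12 + 10))/(-290 + (29 - 1*8)) = (24 + 8/22)/(-290 + (29 - 8)) = (24 + (1/22)*8)/(-290 + 21) = (24 + 4/11)/(-269) = (268/11)*(-1/269) = -268/2959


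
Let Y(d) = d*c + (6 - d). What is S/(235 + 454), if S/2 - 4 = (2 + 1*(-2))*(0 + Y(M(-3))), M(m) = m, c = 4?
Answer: 8/689 ≈ 0.011611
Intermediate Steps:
Y(d) = 6 + 3*d (Y(d) = d*4 + (6 - d) = 4*d + (6 - d) = 6 + 3*d)
S = 8 (S = 8 + 2*((2 + 1*(-2))*(0 + (6 + 3*(-3)))) = 8 + 2*((2 - 2)*(0 + (6 - 9))) = 8 + 2*(0*(0 - 3)) = 8 + 2*(0*(-3)) = 8 + 2*0 = 8 + 0 = 8)
S/(235 + 454) = 8/(235 + 454) = 8/689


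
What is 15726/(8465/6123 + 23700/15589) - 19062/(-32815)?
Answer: 1970515032215220/363689937911 ≈ 5418.1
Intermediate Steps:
15726/(8465/6123 + 23700/15589) - 19062/(-32815) = 15726/(8465*(1/6123) + 23700*(1/15589)) - 19062*(-1/32815) = 15726/(8465/6123 + 23700/15589) + 19062/32815 = 15726/(277075985/95451447) + 19062/32815 = 15726*(95451447/277075985) + 19062/32815 = 1501069455522/277075985 + 19062/32815 = 1970515032215220/363689937911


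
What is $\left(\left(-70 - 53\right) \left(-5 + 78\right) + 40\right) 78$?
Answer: $-697242$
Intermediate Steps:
$\left(\left(-70 - 53\right) \left(-5 + 78\right) + 40\right) 78 = \left(\left(-123\right) 73 + 40\right) 78 = \left(-8979 + 40\right) 78 = \left(-8939\right) 78 = -697242$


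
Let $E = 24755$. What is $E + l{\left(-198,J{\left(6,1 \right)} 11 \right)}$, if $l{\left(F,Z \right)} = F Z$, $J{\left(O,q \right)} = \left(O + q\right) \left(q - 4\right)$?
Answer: $70493$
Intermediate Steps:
$J{\left(O,q \right)} = \left(-4 + q\right) \left(O + q\right)$ ($J{\left(O,q \right)} = \left(O + q\right) \left(-4 + q\right) = \left(-4 + q\right) \left(O + q\right)$)
$E + l{\left(-198,J{\left(6,1 \right)} 11 \right)} = 24755 - 198 \left(1^{2} - 24 - 4 + 6 \cdot 1\right) 11 = 24755 - 198 \left(1 - 24 - 4 + 6\right) 11 = 24755 - 198 \left(\left(-21\right) 11\right) = 24755 - -45738 = 24755 + 45738 = 70493$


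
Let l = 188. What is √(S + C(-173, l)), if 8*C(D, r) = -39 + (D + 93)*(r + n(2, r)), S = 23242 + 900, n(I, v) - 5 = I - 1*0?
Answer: √354994/4 ≈ 148.95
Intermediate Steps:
n(I, v) = 5 + I (n(I, v) = 5 + (I - 1*0) = 5 + (I + 0) = 5 + I)
S = 24142
C(D, r) = -39/8 + (7 + r)*(93 + D)/8 (C(D, r) = (-39 + (D + 93)*(r + (5 + 2)))/8 = (-39 + (93 + D)*(r + 7))/8 = (-39 + (93 + D)*(7 + r))/8 = (-39 + (7 + r)*(93 + D))/8 = -39/8 + (7 + r)*(93 + D)/8)
√(S + C(-173, l)) = √(24142 + (153/2 + (7/8)*(-173) + (93/8)*188 + (⅛)*(-173)*188)) = √(24142 + (153/2 - 1211/8 + 4371/2 - 8131/2)) = √(24142 - 15639/8) = √(177497/8) = √354994/4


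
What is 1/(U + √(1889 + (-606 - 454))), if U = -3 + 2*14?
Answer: -25/204 + √829/204 ≈ 0.018590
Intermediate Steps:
U = 25 (U = -3 + 28 = 25)
1/(U + √(1889 + (-606 - 454))) = 1/(25 + √(1889 + (-606 - 454))) = 1/(25 + √(1889 - 1060)) = 1/(25 + √829)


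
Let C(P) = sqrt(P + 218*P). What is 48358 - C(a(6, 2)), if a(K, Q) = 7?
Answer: 48358 - sqrt(1533) ≈ 48319.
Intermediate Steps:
C(P) = sqrt(219)*sqrt(P) (C(P) = sqrt(219*P) = sqrt(219)*sqrt(P))
48358 - C(a(6, 2)) = 48358 - sqrt(219)*sqrt(7) = 48358 - sqrt(1533)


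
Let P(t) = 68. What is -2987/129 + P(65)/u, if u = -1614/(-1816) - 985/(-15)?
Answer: -517639211/23387313 ≈ -22.133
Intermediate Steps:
u = 181297/2724 (u = -1614*(-1/1816) - 985*(-1/15) = 807/908 + 197/3 = 181297/2724 ≈ 66.555)
-2987/129 + P(65)/u = -2987/129 + 68/(181297/2724) = -2987*1/129 + 68*(2724/181297) = -2987/129 + 185232/181297 = -517639211/23387313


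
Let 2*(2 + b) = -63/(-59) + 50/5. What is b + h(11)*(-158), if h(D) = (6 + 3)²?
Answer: -1509747/118 ≈ -12794.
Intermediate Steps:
b = 417/118 (b = -2 + (-63/(-59) + 50/5)/2 = -2 + (-63*(-1/59) + 50*(⅕))/2 = -2 + (63/59 + 10)/2 = -2 + (½)*(653/59) = -2 + 653/118 = 417/118 ≈ 3.5339)
h(D) = 81 (h(D) = 9² = 81)
b + h(11)*(-158) = 417/118 + 81*(-158) = 417/118 - 12798 = -1509747/118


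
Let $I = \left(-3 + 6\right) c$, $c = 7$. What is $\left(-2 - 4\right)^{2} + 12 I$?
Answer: $288$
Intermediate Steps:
$I = 21$ ($I = \left(-3 + 6\right) 7 = 3 \cdot 7 = 21$)
$\left(-2 - 4\right)^{2} + 12 I = \left(-2 - 4\right)^{2} + 12 \cdot 21 = \left(-6\right)^{2} + 252 = 36 + 252 = 288$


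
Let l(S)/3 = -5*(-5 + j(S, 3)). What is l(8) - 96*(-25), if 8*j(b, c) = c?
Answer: 19755/8 ≈ 2469.4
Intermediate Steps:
j(b, c) = c/8
l(S) = 555/8 (l(S) = 3*(-5*(-5 + (⅛)*3)) = 3*(-5*(-5 + 3/8)) = 3*(-5*(-37/8)) = 3*(185/8) = 555/8)
l(8) - 96*(-25) = 555/8 - 96*(-25) = 555/8 + 2400 = 19755/8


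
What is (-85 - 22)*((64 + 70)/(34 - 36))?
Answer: 7169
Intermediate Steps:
(-85 - 22)*((64 + 70)/(34 - 36)) = -14338/(-2) = -14338*(-1)/2 = -107*(-67) = 7169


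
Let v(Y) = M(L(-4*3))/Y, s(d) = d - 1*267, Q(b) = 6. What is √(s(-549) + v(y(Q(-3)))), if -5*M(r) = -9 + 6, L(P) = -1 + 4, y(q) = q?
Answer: I*√81590/10 ≈ 28.564*I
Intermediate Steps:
L(P) = 3
s(d) = -267 + d (s(d) = d - 267 = -267 + d)
M(r) = ⅗ (M(r) = -(-9 + 6)/5 = -⅕*(-3) = ⅗)
v(Y) = 3/(5*Y)
√(s(-549) + v(y(Q(-3)))) = √((-267 - 549) + (⅗)/6) = √(-816 + (⅗)*(⅙)) = √(-816 + ⅒) = √(-8159/10) = I*√81590/10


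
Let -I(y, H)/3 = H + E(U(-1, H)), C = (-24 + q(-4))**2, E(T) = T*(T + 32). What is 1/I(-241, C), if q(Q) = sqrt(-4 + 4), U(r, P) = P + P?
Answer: -1/4093632 ≈ -2.4428e-7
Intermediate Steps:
U(r, P) = 2*P
E(T) = T*(32 + T)
q(Q) = 0 (q(Q) = sqrt(0) = 0)
C = 576 (C = (-24 + 0)**2 = (-24)**2 = 576)
I(y, H) = -3*H - 6*H*(32 + 2*H) (I(y, H) = -3*(H + (2*H)*(32 + 2*H)) = -3*(H + 2*H*(32 + 2*H)) = -3*H - 6*H*(32 + 2*H))
1/I(-241, C) = 1/(3*576*(-65 - 4*576)) = 1/(3*576*(-65 - 2304)) = 1/(3*576*(-2369)) = 1/(-4093632) = -1/4093632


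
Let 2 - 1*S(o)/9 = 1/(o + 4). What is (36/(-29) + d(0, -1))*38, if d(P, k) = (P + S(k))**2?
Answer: 246582/29 ≈ 8502.8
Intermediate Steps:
S(o) = 18 - 9/(4 + o) (S(o) = 18 - 9/(o + 4) = 18 - 9/(4 + o))
d(P, k) = (P + 9*(7 + 2*k)/(4 + k))**2
(36/(-29) + d(0, -1))*38 = (36/(-29) + (63 + 18*(-1) + 0*(4 - 1))**2/(4 - 1)**2)*38 = (36*(-1/29) + (63 - 18 + 0*3)**2/3**2)*38 = (-36/29 + (63 - 18 + 0)**2/9)*38 = (-36/29 + (1/9)*45**2)*38 = (-36/29 + (1/9)*2025)*38 = (-36/29 + 225)*38 = (6489/29)*38 = 246582/29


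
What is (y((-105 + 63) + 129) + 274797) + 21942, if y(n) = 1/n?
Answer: 25816294/87 ≈ 2.9674e+5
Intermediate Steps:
(y((-105 + 63) + 129) + 274797) + 21942 = (1/((-105 + 63) + 129) + 274797) + 21942 = (1/(-42 + 129) + 274797) + 21942 = (1/87 + 274797) + 21942 = 23907340/87 + 21942 = 25816294/87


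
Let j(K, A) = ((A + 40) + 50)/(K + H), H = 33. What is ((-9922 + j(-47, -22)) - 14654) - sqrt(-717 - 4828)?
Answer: -172066/7 - I*sqrt(5545) ≈ -24581.0 - 74.465*I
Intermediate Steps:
j(K, A) = (90 + A)/(33 + K) (j(K, A) = ((A + 40) + 50)/(K + 33) = ((40 + A) + 50)/(33 + K) = (90 + A)/(33 + K))
((-9922 + j(-47, -22)) - 14654) - sqrt(-717 - 4828) = ((-9922 + (90 - 22)/(33 - 47)) - 14654) - sqrt(-717 - 4828) = ((-9922 + 68/(-14)) - 14654) - sqrt(-5545) = ((-9922 - 1/14*68) - 14654) - I*sqrt(5545) = ((-9922 - 34/7) - 14654) - I*sqrt(5545) = (-69488/7 - 14654) - I*sqrt(5545) = -172066/7 - I*sqrt(5545)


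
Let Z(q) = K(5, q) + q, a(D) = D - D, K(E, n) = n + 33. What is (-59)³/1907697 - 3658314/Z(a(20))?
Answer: -211483679405/1907697 ≈ -1.1086e+5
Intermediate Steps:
K(E, n) = 33 + n
a(D) = 0
Z(q) = 33 + 2*q (Z(q) = (33 + q) + q = 33 + 2*q)
(-59)³/1907697 - 3658314/Z(a(20)) = (-59)³/1907697 - 3658314/(33 + 2*0) = -205379*1/1907697 - 3658314/(33 + 0) = -205379/1907697 - 3658314/33 = -205379/1907697 - 3658314*1/33 = -205379/1907697 - 110858 = -211483679405/1907697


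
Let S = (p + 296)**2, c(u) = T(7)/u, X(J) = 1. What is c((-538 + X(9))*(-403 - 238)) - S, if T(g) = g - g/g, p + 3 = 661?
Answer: -104425799722/114739 ≈ -9.1012e+5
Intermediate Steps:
p = 658 (p = -3 + 661 = 658)
T(g) = -1 + g (T(g) = g - 1*1 = g - 1 = -1 + g)
c(u) = 6/u (c(u) = (-1 + 7)/u = 6/u)
S = 910116 (S = (658 + 296)**2 = 954**2 = 910116)
c((-538 + X(9))*(-403 - 238)) - S = 6/(((-538 + 1)*(-403 - 238))) - 1*910116 = 6/((-537*(-641))) - 910116 = 6/344217 - 910116 = 6*(1/344217) - 910116 = 2/114739 - 910116 = -104425799722/114739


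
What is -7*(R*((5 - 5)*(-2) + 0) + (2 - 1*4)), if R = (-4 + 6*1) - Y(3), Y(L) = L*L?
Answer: 14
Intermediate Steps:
Y(L) = L**2
R = -7 (R = (-4 + 6*1) - 1*3**2 = (-4 + 6) - 1*9 = 2 - 9 = -7)
-7*(R*((5 - 5)*(-2) + 0) + (2 - 1*4)) = -7*(-7*((5 - 5)*(-2) + 0) + (2 - 1*4)) = -7*(-7*(0*(-2) + 0) + (2 - 4)) = -7*(-7*(0 + 0) - 2) = -7*(-7*0 - 2) = -7*(0 - 2) = -7*(-2) = 14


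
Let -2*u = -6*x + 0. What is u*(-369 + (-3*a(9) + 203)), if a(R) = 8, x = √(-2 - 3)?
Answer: -570*I*√5 ≈ -1274.6*I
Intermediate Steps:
x = I*√5 (x = √(-5) = I*√5 ≈ 2.2361*I)
u = 3*I*√5 (u = -(-6*I*√5 + 0)/2 = -(-3)*I*√5 = 3*I*√5 ≈ 6.7082*I)
u*(-369 + (-3*a(9) + 203)) = (3*I*√5)*(-369 + (-3*8 + 203)) = (3*I*√5)*(-369 + (-24 + 203)) = (3*I*√5)*(-369 + 179) = (3*I*√5)*(-190) = -570*I*√5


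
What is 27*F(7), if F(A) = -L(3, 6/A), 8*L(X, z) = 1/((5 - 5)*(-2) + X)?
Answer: -9/8 ≈ -1.1250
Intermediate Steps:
L(X, z) = 1/(8*X) (L(X, z) = 1/(8*((5 - 5)*(-2) + X)) = 1/(8*(0*(-2) + X)) = 1/(8*(0 + X)) = 1/(8*X))
F(A) = -1/24 (F(A) = -1/(8*3) = -1*1/24 = -1/24)
27*F(7) = 27*(-1/24) = -9/8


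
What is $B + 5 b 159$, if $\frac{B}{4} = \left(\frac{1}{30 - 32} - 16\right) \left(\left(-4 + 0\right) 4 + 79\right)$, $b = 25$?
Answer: $15717$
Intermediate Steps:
$B = -4158$ ($B = 4 \left(\frac{1}{30 - 32} - 16\right) \left(\left(-4 + 0\right) 4 + 79\right) = 4 \left(\frac{1}{-2} - 16\right) \left(\left(-4\right) 4 + 79\right) = 4 \left(- \frac{1}{2} - 16\right) \left(-16 + 79\right) = 4 \left(\left(- \frac{33}{2}\right) 63\right) = 4 \left(- \frac{2079}{2}\right) = -4158$)
$B + 5 b 159 = -4158 + 5 \cdot 25 \cdot 159 = -4158 + 125 \cdot 159 = -4158 + 19875 = 15717$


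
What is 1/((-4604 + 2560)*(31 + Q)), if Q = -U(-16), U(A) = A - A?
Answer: -1/63364 ≈ -1.5782e-5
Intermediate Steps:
U(A) = 0
Q = 0 (Q = -1*0 = 0)
1/((-4604 + 2560)*(31 + Q)) = 1/((-4604 + 2560)*(31 + 0)) = 1/(-2044*31) = 1/(-63364) = -1/63364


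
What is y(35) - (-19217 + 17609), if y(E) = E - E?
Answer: 1608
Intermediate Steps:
y(E) = 0
y(35) - (-19217 + 17609) = 0 - (-19217 + 17609) = 0 - 1*(-1608) = 0 + 1608 = 1608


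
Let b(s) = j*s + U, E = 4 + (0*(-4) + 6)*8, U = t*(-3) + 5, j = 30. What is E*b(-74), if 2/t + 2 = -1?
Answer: -115076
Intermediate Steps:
t = -⅔ (t = 2/(-2 - 1) = 2/(-3) = 2*(-⅓) = -⅔ ≈ -0.66667)
U = 7 (U = -⅔*(-3) + 5 = 2 + 5 = 7)
E = 52 (E = 4 + (0 + 6)*8 = 4 + 6*8 = 4 + 48 = 52)
b(s) = 7 + 30*s (b(s) = 30*s + 7 = 7 + 30*s)
E*b(-74) = 52*(7 + 30*(-74)) = 52*(7 - 2220) = 52*(-2213) = -115076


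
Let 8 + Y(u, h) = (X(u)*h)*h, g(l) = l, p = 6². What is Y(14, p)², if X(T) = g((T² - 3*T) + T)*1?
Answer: 47401998400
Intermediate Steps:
p = 36
X(T) = T² - 2*T (X(T) = ((T² - 3*T) + T)*1 = (T² - 2*T)*1 = T² - 2*T)
Y(u, h) = -8 + u*h²*(-2 + u) (Y(u, h) = -8 + ((u*(-2 + u))*h)*h = -8 + (h*u*(-2 + u))*h = -8 + u*h²*(-2 + u))
Y(14, p)² = (-8 + 14*36²*(-2 + 14))² = (-8 + 14*1296*12)² = (-8 + 217728)² = 217720² = 47401998400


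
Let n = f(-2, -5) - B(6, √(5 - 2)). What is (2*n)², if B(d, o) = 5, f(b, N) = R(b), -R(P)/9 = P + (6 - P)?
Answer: 13924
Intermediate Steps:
R(P) = -54 (R(P) = -9*(P + (6 - P)) = -9*6 = -54)
f(b, N) = -54
n = -59 (n = -54 - 1*5 = -54 - 5 = -59)
(2*n)² = (2*(-59))² = (-118)² = 13924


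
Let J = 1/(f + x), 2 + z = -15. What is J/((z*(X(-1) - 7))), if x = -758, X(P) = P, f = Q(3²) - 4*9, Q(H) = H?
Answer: -1/106760 ≈ -9.3668e-6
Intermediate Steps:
z = -17 (z = -2 - 15 = -17)
f = -27 (f = 3² - 4*9 = 9 - 36 = -27)
J = -1/785 (J = 1/(-27 - 758) = 1/(-785) = -1/785 ≈ -0.0012739)
J/((z*(X(-1) - 7))) = -(-1/(17*(-1 - 7)))/785 = -1/(785*((-17*(-8)))) = -1/785/136 = -1/785*1/136 = -1/106760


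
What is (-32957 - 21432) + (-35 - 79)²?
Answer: -41393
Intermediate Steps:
(-32957 - 21432) + (-35 - 79)² = -54389 + (-114)² = -54389 + 12996 = -41393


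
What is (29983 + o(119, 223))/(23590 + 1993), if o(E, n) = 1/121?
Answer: 3627944/3095543 ≈ 1.1720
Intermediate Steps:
o(E, n) = 1/121
(29983 + o(119, 223))/(23590 + 1993) = (29983 + 1/121)/(23590 + 1993) = (3627944/121)/25583 = (3627944/121)*(1/25583) = 3627944/3095543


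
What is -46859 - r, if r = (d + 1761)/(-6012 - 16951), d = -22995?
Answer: -1076044451/22963 ≈ -46860.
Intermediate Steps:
r = 21234/22963 (r = (-22995 + 1761)/(-6012 - 16951) = -21234/(-22963) = -21234*(-1/22963) = 21234/22963 ≈ 0.92470)
-46859 - r = -46859 - 1*21234/22963 = -46859 - 21234/22963 = -1076044451/22963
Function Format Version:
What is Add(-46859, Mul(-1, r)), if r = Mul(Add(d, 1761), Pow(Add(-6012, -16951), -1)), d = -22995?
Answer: Rational(-1076044451, 22963) ≈ -46860.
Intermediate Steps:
r = Rational(21234, 22963) (r = Mul(Add(-22995, 1761), Pow(Add(-6012, -16951), -1)) = Mul(-21234, Pow(-22963, -1)) = Mul(-21234, Rational(-1, 22963)) = Rational(21234, 22963) ≈ 0.92470)
Add(-46859, Mul(-1, r)) = Add(-46859, Mul(-1, Rational(21234, 22963))) = Add(-46859, Rational(-21234, 22963)) = Rational(-1076044451, 22963)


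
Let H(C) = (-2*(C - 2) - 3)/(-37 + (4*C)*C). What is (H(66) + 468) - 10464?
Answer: -173800583/17387 ≈ -9996.0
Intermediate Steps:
H(C) = (1 - 2*C)/(-37 + 4*C²) (H(C) = (-2*(-2 + C) - 3)/(-37 + 4*C²) = ((4 - 2*C) - 3)/(-37 + 4*C²) = (1 - 2*C)/(-37 + 4*C²))
(H(66) + 468) - 10464 = ((1 - 2*66)/(-37 + 4*66²) + 468) - 10464 = ((1 - 132)/(-37 + 4*4356) + 468) - 10464 = (-131/(-37 + 17424) + 468) - 10464 = (-131/17387 + 468) - 10464 = 8136985/17387 - 10464 = -173800583/17387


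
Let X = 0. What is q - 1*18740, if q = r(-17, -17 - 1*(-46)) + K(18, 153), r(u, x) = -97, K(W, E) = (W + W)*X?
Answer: -18837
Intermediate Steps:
K(W, E) = 0 (K(W, E) = (W + W)*0 = (2*W)*0 = 0)
q = -97 (q = -97 + 0 = -97)
q - 1*18740 = -97 - 1*18740 = -97 - 18740 = -18837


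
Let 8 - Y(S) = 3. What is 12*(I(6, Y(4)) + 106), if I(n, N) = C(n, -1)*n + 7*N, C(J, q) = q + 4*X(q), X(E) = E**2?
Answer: 1908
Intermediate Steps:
Y(S) = 5 (Y(S) = 8 - 1*3 = 8 - 3 = 5)
C(J, q) = q + 4*q**2
I(n, N) = 3*n + 7*N (I(n, N) = (-(1 + 4*(-1)))*n + 7*N = (-(1 - 4))*n + 7*N = (-1*(-3))*n + 7*N = 3*n + 7*N)
12*(I(6, Y(4)) + 106) = 12*((3*6 + 7*5) + 106) = 12*((18 + 35) + 106) = 12*(53 + 106) = 12*159 = 1908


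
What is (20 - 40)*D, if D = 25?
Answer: -500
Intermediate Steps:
(20 - 40)*D = (20 - 40)*25 = -20*25 = -500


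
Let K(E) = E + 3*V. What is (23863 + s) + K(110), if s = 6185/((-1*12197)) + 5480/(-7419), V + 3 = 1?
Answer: 2168650151006/90489543 ≈ 23966.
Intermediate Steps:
V = -2 (V = -3 + 1 = -2)
K(E) = -6 + E (K(E) = E + 3*(-2) = E - 6 = -6 + E)
s = -112726075/90489543 (s = 6185/(-12197) + 5480*(-1/7419) = 6185*(-1/12197) - 5480/7419 = -6185/12197 - 5480/7419 = -112726075/90489543 ≈ -1.2457)
(23863 + s) + K(110) = (23863 - 112726075/90489543) + (-6 + 110) = 2159239238534/90489543 + 104 = 2168650151006/90489543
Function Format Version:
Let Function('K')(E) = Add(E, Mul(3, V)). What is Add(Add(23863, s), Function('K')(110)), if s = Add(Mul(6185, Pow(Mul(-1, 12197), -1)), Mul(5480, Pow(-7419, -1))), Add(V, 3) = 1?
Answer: Rational(2168650151006, 90489543) ≈ 23966.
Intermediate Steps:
V = -2 (V = Add(-3, 1) = -2)
Function('K')(E) = Add(-6, E) (Function('K')(E) = Add(E, Mul(3, -2)) = Add(E, -6) = Add(-6, E))
s = Rational(-112726075, 90489543) (s = Add(Mul(6185, Pow(-12197, -1)), Mul(5480, Rational(-1, 7419))) = Add(Mul(6185, Rational(-1, 12197)), Rational(-5480, 7419)) = Add(Rational(-6185, 12197), Rational(-5480, 7419)) = Rational(-112726075, 90489543) ≈ -1.2457)
Add(Add(23863, s), Function('K')(110)) = Add(Add(23863, Rational(-112726075, 90489543)), Add(-6, 110)) = Add(Rational(2159239238534, 90489543), 104) = Rational(2168650151006, 90489543)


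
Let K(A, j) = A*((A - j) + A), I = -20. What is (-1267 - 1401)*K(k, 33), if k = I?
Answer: -3895280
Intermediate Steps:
k = -20
K(A, j) = A*(-j + 2*A)
(-1267 - 1401)*K(k, 33) = (-1267 - 1401)*(-20*(-1*33 + 2*(-20))) = -(-53360)*(-33 - 40) = -(-53360)*(-73) = -2668*1460 = -3895280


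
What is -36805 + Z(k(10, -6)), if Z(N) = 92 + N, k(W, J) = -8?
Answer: -36721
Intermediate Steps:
-36805 + Z(k(10, -6)) = -36805 + (92 - 8) = -36805 + 84 = -36721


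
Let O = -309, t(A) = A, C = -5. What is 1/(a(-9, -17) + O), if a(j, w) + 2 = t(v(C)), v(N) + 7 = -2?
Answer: -1/320 ≈ -0.0031250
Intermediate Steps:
v(N) = -9 (v(N) = -7 - 2 = -9)
a(j, w) = -11 (a(j, w) = -2 - 9 = -11)
1/(a(-9, -17) + O) = 1/(-11 - 309) = 1/(-320) = -1/320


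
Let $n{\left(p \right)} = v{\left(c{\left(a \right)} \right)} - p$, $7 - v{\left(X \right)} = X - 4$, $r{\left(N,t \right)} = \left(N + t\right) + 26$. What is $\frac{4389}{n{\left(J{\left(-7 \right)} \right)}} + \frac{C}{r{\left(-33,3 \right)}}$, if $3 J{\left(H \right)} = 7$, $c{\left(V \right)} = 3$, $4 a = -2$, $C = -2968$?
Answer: $\frac{25781}{17} \approx 1516.5$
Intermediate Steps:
$a = - \frac{1}{2}$ ($a = \frac{1}{4} \left(-2\right) = - \frac{1}{2} \approx -0.5$)
$J{\left(H \right)} = \frac{7}{3}$ ($J{\left(H \right)} = \frac{1}{3} \cdot 7 = \frac{7}{3}$)
$r{\left(N,t \right)} = 26 + N + t$
$v{\left(X \right)} = 11 - X$ ($v{\left(X \right)} = 7 - \left(X - 4\right) = 7 - \left(-4 + X\right) = 11 - X$)
$n{\left(p \right)} = 8 - p$ ($n{\left(p \right)} = \left(11 - 3\right) - p = 8 - p$)
$\frac{4389}{n{\left(J{\left(-7 \right)} \right)}} + \frac{C}{r{\left(-33,3 \right)}} = \frac{4389}{8 - \frac{7}{3}} - \frac{2968}{26 - 33 + 3} = \frac{4389}{8 - \frac{7}{3}} - \frac{2968}{-4} = \frac{4389}{\frac{17}{3}} - -742 = 4389 \cdot \frac{3}{17} + 742 = \frac{13167}{17} + 742 = \frac{25781}{17}$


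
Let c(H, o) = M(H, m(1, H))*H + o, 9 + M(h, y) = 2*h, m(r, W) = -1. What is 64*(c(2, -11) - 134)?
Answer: -9920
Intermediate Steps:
M(h, y) = -9 + 2*h
c(H, o) = o + H*(-9 + 2*H) (c(H, o) = (-9 + 2*H)*H + o = H*(-9 + 2*H) + o = o + H*(-9 + 2*H))
64*(c(2, -11) - 134) = 64*((-11 + 2*(-9 + 2*2)) - 134) = 64*((-11 + 2*(-9 + 4)) - 134) = 64*((-11 + 2*(-5)) - 134) = 64*((-11 - 10) - 134) = 64*(-21 - 134) = 64*(-155) = -9920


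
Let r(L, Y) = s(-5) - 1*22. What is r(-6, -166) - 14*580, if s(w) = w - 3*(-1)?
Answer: -8144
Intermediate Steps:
s(w) = 3 + w (s(w) = w + 3 = 3 + w)
r(L, Y) = -24 (r(L, Y) = (3 - 5) - 1*22 = -2 - 22 = -24)
r(-6, -166) - 14*580 = -24 - 14*580 = -24 - 8120 = -8144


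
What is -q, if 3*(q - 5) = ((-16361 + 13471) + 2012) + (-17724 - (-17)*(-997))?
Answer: 35536/3 ≈ 11845.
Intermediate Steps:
q = -35536/3 (q = 5 + (((-16361 + 13471) + 2012) + (-17724 - (-17)*(-997)))/3 = 5 + ((-2890 + 2012) + (-17724 - 1*16949))/3 = 5 + (-878 + (-17724 - 16949))/3 = 5 + (-878 - 34673)/3 = 5 + (1/3)*(-35551) = 5 - 35551/3 = -35536/3 ≈ -11845.)
-q = -1*(-35536/3) = 35536/3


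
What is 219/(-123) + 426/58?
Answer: 6616/1189 ≈ 5.5643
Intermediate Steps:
219/(-123) + 426/58 = 219*(-1/123) + 426*(1/58) = -73/41 + 213/29 = 6616/1189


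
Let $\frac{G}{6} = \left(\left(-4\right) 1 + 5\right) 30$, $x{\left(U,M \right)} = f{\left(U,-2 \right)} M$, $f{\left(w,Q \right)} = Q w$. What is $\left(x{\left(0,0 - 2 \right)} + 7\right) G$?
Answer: $1260$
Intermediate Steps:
$x{\left(U,M \right)} = - 2 M U$ ($x{\left(U,M \right)} = - 2 U M = - 2 M U$)
$G = 180$ ($G = 6 \left(\left(-4\right) 1 + 5\right) 30 = 6 \left(-4 + 5\right) 30 = 6 \cdot 1 \cdot 30 = 6 \cdot 30 = 180$)
$\left(x{\left(0,0 - 2 \right)} + 7\right) G = \left(\left(-2\right) \left(0 - 2\right) 0 + 7\right) 180 = \left(\left(-2\right) \left(-2\right) 0 + 7\right) 180 = \left(0 + 7\right) 180 = 7 \cdot 180 = 1260$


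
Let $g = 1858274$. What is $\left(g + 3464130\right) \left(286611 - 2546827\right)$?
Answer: $-12029782679264$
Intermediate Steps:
$\left(g + 3464130\right) \left(286611 - 2546827\right) = \left(1858274 + 3464130\right) \left(286611 - 2546827\right) = 5322404 \left(-2260216\right) = -12029782679264$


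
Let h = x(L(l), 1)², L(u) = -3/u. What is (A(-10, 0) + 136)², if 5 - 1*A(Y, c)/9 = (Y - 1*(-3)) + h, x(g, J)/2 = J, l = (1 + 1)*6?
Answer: 43264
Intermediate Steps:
l = 12 (l = 2*6 = 12)
x(g, J) = 2*J
h = 4 (h = (2*1)² = 2² = 4)
A(Y, c) = -18 - 9*Y (A(Y, c) = 45 - 9*((Y - 1*(-3)) + 4) = 45 - 9*((Y + 3) + 4) = 45 - 9*((3 + Y) + 4) = 45 - 9*(7 + Y) = 45 + (-63 - 9*Y) = -18 - 9*Y)
(A(-10, 0) + 136)² = ((-18 - 9*(-10)) + 136)² = ((-18 + 90) + 136)² = (72 + 136)² = 208² = 43264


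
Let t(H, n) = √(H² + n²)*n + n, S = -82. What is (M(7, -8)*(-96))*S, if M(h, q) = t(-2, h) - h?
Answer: 55104*√53 ≈ 4.0116e+5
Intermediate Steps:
t(H, n) = n + n*√(H² + n²) (t(H, n) = n*√(H² + n²) + n = n + n*√(H² + n²))
M(h, q) = -h + h*(1 + √(4 + h²)) (M(h, q) = h*(1 + √((-2)² + h²)) - h = h*(1 + √(4 + h²)) - h = -h + h*(1 + √(4 + h²)))
(M(7, -8)*(-96))*S = ((7*√(4 + 7²))*(-96))*(-82) = ((7*√(4 + 49))*(-96))*(-82) = ((7*√53)*(-96))*(-82) = -672*√53*(-82) = 55104*√53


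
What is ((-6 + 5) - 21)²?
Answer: 484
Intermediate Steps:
((-6 + 5) - 21)² = (-1 - 21)² = (-22)² = 484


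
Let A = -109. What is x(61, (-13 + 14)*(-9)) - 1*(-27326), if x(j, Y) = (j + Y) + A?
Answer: 27269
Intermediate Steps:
x(j, Y) = -109 + Y + j (x(j, Y) = (j + Y) - 109 = (Y + j) - 109 = -109 + Y + j)
x(61, (-13 + 14)*(-9)) - 1*(-27326) = (-109 + (-13 + 14)*(-9) + 61) - 1*(-27326) = (-109 + 1*(-9) + 61) + 27326 = (-109 - 9 + 61) + 27326 = -57 + 27326 = 27269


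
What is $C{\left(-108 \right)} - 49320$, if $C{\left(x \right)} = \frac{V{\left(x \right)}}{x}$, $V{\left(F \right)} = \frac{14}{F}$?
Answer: $- \frac{287634233}{5832} \approx -49320.0$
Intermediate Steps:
$C{\left(x \right)} = \frac{14}{x^{2}}$ ($C{\left(x \right)} = \frac{14 \frac{1}{x}}{x} = \frac{14}{x^{2}}$)
$C{\left(-108 \right)} - 49320 = \frac{14}{11664} - 49320 = 14 \cdot \frac{1}{11664} - 49320 = \frac{7}{5832} - 49320 = - \frac{287634233}{5832}$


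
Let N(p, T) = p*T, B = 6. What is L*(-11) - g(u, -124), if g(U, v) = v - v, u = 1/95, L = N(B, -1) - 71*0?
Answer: 66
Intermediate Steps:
N(p, T) = T*p
L = -6 (L = -1*6 - 71*0 = -6 - 1*0 = -6 + 0 = -6)
u = 1/95 ≈ 0.010526
g(U, v) = 0
L*(-11) - g(u, -124) = -6*(-11) - 1*0 = 66 + 0 = 66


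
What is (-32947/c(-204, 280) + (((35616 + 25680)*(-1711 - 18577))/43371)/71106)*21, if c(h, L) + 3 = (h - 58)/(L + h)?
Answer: 91922450799278/856649535 ≈ 1.0730e+5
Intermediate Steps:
c(h, L) = -3 + (-58 + h)/(L + h) (c(h, L) = -3 + (h - 58)/(L + h) = -3 + (-58 + h)/(L + h))
(-32947/c(-204, 280) + (((35616 + 25680)*(-1711 - 18577))/43371)/71106)*21 = (-32947*(280 - 204)/(-58 - 3*280 - 2*(-204)) + (((35616 + 25680)*(-1711 - 18577))/43371)/71106)*21 = (-32947*76/(-58 - 840 + 408) + ((61296*(-20288))*(1/43371))*(1/71106))*21 = (-32947/((1/76)*(-490)) - 1243573248*1/43371*(1/71106))*21 = (-32947/(-245/38) - 414524416/14457*1/71106)*21 = (-32947*(-38/245) - 207262208/513989721)*21 = (1251986/245 - 207262208/513989721)*21 = (91922450799278/17989640235)*21 = 91922450799278/856649535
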